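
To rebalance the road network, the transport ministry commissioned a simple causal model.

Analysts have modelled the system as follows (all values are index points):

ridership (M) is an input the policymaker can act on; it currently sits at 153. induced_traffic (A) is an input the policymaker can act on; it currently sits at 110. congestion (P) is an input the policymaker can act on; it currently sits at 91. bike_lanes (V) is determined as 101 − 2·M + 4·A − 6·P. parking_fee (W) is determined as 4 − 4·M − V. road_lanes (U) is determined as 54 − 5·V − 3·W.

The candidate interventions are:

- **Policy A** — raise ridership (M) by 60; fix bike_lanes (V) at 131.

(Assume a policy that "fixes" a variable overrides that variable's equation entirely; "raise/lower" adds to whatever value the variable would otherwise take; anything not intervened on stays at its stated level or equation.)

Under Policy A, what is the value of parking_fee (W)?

Policy A (M + 60, V := 131):
  M = 153 + 60 = 213
  A = 110
  P = 91
  V = 131
  W = 4 − 4·213 − 131 = -979

-979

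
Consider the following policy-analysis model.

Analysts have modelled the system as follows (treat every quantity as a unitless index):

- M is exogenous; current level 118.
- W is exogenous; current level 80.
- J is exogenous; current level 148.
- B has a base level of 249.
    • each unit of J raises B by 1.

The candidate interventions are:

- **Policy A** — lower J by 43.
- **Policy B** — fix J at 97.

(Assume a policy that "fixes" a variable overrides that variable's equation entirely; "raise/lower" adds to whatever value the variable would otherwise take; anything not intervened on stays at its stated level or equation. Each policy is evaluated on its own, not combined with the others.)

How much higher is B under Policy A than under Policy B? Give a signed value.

8

Policy A (J − 43):
  J = 148 − 43 = 105
  B = 249 + 105 = 354
Policy B (J := 97):
  J = 97
  B = 249 + 97 = 346
B: 354 − 346 = 8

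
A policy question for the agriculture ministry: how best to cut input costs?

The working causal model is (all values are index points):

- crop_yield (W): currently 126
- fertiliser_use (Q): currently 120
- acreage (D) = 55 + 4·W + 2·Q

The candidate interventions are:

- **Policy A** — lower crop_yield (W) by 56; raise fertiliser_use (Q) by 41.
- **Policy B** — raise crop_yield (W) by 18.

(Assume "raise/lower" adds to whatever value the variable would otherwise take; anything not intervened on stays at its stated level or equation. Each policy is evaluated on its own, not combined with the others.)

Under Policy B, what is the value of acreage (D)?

871

Policy B (W + 18):
  W = 126 + 18 = 144
  Q = 120
  D = 55 + 4·144 + 2·120 = 871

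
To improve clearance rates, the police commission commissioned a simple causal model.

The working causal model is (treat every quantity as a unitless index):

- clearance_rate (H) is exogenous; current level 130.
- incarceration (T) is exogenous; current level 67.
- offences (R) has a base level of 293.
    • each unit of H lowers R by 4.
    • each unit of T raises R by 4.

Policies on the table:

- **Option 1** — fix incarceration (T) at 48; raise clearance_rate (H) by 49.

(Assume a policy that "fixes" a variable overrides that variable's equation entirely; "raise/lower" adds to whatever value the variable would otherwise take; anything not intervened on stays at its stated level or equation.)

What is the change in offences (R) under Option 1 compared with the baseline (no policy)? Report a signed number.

-272

Baseline:
  H = 130
  T = 67
  R = 293 − 4·130 + 4·67 = 41
Option 1 (T := 48, H + 49):
  H = 130 + 49 = 179
  T = 48
  R = 293 − 4·179 + 4·48 = -231
Change in R: -231 − 41 = -272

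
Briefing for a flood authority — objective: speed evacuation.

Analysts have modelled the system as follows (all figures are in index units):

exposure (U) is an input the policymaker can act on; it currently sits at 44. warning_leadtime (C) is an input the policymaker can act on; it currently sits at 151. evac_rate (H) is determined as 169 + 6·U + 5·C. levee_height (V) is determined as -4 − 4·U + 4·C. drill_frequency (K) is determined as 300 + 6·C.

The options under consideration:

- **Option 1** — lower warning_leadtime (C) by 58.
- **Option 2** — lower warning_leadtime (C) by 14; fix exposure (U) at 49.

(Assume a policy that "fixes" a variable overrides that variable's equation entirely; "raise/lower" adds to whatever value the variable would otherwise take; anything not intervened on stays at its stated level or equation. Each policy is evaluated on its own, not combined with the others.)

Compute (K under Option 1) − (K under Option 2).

Option 1 (C − 58):
  C = 151 − 58 = 93
  K = 300 + 6·93 = 858
Option 2 (C − 14, U := 49):
  C = 151 − 14 = 137
  K = 300 + 6·137 = 1122
K: 858 − 1122 = -264

-264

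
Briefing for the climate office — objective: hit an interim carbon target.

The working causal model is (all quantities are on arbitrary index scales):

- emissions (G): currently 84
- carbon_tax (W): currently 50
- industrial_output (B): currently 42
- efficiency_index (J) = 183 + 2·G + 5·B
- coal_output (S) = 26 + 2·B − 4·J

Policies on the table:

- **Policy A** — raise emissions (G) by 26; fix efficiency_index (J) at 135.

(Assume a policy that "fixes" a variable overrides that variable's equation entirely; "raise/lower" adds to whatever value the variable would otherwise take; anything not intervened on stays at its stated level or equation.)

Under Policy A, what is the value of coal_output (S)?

-430

Policy A (G + 26, J := 135):
  G = 84 + 26 = 110
  B = 42
  J = 135
  S = 26 + 2·42 − 4·135 = -430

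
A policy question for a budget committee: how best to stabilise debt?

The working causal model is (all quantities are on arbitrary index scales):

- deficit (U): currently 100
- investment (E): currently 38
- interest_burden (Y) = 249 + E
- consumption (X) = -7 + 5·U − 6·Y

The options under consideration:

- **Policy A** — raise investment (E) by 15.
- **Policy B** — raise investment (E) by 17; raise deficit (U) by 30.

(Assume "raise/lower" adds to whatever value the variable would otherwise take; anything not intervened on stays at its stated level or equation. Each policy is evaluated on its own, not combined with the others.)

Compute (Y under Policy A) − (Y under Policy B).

Policy A (E + 15):
  E = 38 + 15 = 53
  Y = 249 + 53 = 302
Policy B (E + 17, U + 30):
  E = 38 + 17 = 55
  Y = 249 + 55 = 304
Y: 302 − 304 = -2

-2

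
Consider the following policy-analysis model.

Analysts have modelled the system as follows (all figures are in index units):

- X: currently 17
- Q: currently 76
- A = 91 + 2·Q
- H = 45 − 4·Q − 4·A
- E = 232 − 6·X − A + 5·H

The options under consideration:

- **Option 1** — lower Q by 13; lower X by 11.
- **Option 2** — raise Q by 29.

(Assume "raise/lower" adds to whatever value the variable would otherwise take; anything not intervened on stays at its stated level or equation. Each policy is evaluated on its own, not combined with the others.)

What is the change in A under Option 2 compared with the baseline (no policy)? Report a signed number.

58

Baseline:
  Q = 76
  A = 91 + 2·76 = 243
Option 2 (Q + 29):
  Q = 76 + 29 = 105
  A = 91 + 2·105 = 301
Change in A: 301 − 243 = 58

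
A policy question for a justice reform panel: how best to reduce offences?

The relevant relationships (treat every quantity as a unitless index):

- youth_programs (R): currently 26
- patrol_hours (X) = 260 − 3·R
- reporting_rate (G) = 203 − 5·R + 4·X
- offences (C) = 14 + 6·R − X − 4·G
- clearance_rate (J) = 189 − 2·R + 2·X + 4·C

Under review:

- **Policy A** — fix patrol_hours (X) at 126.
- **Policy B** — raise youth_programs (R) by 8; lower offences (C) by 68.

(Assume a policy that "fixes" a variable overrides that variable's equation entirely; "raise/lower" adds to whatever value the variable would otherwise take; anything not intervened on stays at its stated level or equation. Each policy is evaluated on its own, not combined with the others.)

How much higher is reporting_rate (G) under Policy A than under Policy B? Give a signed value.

Policy A (X := 126):
  R = 26
  X = 126
  G = 203 − 5·26 + 4·126 = 577
Policy B (R + 8, C − 68):
  R = 26 + 8 = 34
  X = 260 − 3·34 = 158
  G = 203 − 5·34 + 4·158 = 665
G: 577 − 665 = -88

-88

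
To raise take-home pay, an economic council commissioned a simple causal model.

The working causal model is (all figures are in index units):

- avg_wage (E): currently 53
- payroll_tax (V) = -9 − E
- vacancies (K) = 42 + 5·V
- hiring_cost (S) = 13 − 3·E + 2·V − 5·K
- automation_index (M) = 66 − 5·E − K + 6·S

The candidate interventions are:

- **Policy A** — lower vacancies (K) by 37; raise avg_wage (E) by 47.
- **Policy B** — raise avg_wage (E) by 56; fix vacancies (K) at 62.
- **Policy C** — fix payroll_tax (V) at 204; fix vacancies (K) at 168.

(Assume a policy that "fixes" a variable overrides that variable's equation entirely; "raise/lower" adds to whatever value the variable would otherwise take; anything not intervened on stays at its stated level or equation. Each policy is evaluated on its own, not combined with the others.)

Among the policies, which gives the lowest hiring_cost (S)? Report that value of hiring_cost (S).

Policy A (K − 37, E + 47):
  E = 53 + 47 = 100
  V = -9 − 100 = -109
  K = 42 + 5·(-109) (−37 from intervention) = -540
  S = 13 − 3·100 + 2·(-109) − 5·(-540) = 2195
Policy B (E + 56, K := 62):
  E = 53 + 56 = 109
  V = -9 − 109 = -118
  K = 62
  S = 13 − 3·109 + 2·(-118) − 5·62 = -860
Policy C (V := 204, K := 168):
  E = 53
  V = 204
  K = 168
  S = 13 − 3·53 + 2·204 − 5·168 = -578
Comparing — Policy A: S=2195, Policy B: S=-860, Policy C: S=-578. Lowest is -860 (Policy B).

-860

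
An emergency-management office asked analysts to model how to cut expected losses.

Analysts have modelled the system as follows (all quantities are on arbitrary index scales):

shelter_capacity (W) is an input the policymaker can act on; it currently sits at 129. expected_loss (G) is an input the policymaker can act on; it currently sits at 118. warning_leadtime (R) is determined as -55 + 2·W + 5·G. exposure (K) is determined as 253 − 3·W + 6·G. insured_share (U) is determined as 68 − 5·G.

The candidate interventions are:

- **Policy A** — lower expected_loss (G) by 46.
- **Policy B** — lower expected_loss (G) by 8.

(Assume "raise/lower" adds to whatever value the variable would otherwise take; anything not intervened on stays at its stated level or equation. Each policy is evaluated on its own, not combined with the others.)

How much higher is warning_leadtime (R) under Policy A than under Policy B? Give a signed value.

-190

Policy A (G − 46):
  W = 129
  G = 118 − 46 = 72
  R = -55 + 2·129 + 5·72 = 563
Policy B (G − 8):
  W = 129
  G = 118 − 8 = 110
  R = -55 + 2·129 + 5·110 = 753
R: 563 − 753 = -190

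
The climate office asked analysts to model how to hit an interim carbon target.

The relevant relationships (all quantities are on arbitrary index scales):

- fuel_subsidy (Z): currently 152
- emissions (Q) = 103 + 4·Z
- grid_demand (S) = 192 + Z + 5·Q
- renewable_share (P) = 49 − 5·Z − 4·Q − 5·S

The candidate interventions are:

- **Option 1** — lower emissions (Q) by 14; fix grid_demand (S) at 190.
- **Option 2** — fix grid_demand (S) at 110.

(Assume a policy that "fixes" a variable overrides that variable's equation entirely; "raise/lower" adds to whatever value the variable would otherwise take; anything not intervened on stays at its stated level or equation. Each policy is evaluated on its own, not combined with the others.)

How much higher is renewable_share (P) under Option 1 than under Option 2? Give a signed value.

-344

Option 1 (Q − 14, S := 190):
  Z = 152
  Q = 103 + 4·152 (−14 from intervention) = 697
  S = 190
  P = 49 − 5·152 − 4·697 − 5·190 = -4449
Option 2 (S := 110):
  Z = 152
  Q = 103 + 4·152 = 711
  S = 110
  P = 49 − 5·152 − 4·711 − 5·110 = -4105
P: -4449 − (-4105) = -344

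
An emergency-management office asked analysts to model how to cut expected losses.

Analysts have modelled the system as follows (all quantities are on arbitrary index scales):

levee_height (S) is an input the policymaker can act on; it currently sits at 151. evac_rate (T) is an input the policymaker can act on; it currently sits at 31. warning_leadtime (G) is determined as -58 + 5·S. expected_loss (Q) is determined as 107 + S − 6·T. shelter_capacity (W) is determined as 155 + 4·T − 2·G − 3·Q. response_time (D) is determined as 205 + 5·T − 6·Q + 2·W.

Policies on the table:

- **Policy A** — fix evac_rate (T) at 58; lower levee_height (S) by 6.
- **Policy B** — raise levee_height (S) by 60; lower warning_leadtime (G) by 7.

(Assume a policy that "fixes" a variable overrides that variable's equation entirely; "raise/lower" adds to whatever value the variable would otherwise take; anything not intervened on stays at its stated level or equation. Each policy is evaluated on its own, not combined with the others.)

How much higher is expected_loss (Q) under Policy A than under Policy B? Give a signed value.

-228

Policy A (T := 58, S − 6):
  S = 151 − 6 = 145
  T = 58
  Q = 107 + 145 − 6·58 = -96
Policy B (S + 60, G − 7):
  S = 151 + 60 = 211
  T = 31
  Q = 107 + 211 − 6·31 = 132
Q: -96 − 132 = -228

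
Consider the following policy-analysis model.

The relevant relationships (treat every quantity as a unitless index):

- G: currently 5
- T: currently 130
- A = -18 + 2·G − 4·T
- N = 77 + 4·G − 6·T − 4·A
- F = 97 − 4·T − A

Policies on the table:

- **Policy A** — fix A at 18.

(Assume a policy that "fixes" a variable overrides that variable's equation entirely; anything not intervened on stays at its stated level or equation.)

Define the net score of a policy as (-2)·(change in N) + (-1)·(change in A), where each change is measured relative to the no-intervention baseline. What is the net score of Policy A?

3822

Baseline:
  G = 5
  T = 130
  A = -18 + 2·5 − 4·130 = -528
  N = 77 + 4·5 − 6·130 − 4·(-528) = 1429
Policy A (A := 18):
  G = 5
  T = 130
  A = 18
  N = 77 + 4·5 − 6·130 − 4·18 = -755
ΔN = -755 − 1429 = -2184; ΔA = 18 − (-528) = 546
Score = (-2)·(-2184) + (-1)·546 = 3822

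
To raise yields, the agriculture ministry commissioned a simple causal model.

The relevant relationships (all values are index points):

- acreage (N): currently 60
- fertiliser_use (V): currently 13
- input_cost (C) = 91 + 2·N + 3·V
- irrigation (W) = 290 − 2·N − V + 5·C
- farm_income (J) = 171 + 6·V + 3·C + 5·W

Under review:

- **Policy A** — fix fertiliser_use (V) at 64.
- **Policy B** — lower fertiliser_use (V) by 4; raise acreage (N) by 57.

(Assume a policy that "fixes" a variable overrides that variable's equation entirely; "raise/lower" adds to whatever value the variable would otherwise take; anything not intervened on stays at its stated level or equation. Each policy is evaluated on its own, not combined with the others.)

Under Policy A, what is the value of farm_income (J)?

12369

Policy A (V := 64):
  N = 60
  V = 64
  C = 91 + 2·60 + 3·64 = 403
  W = 290 − 2·60 − 64 + 5·403 = 2121
  J = 171 + 6·64 + 3·403 + 5·2121 = 12369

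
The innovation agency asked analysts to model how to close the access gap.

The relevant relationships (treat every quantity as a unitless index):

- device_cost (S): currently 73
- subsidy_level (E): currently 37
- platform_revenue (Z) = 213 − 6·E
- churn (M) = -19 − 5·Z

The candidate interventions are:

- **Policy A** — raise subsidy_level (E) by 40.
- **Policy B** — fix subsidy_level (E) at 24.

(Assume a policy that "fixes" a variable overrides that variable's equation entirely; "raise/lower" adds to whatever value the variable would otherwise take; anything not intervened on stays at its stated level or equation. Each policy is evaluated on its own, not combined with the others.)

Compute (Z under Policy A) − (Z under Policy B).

-318

Policy A (E + 40):
  E = 37 + 40 = 77
  Z = 213 − 6·77 = -249
Policy B (E := 24):
  E = 24
  Z = 213 − 6·24 = 69
Z: -249 − 69 = -318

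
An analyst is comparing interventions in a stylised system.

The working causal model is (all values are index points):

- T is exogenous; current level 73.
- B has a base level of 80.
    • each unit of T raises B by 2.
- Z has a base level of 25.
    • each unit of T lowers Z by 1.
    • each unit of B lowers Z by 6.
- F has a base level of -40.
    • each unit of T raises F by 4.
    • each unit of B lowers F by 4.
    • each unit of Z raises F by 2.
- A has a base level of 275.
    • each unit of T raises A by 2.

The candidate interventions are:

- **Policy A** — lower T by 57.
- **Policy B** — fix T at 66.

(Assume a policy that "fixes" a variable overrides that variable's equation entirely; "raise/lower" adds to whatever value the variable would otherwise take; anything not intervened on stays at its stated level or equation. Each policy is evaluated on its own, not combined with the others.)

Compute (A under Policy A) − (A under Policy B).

Policy A (T − 57):
  T = 73 − 57 = 16
  A = 275 + 2·16 = 307
Policy B (T := 66):
  T = 66
  A = 275 + 2·66 = 407
A: 307 − 407 = -100

-100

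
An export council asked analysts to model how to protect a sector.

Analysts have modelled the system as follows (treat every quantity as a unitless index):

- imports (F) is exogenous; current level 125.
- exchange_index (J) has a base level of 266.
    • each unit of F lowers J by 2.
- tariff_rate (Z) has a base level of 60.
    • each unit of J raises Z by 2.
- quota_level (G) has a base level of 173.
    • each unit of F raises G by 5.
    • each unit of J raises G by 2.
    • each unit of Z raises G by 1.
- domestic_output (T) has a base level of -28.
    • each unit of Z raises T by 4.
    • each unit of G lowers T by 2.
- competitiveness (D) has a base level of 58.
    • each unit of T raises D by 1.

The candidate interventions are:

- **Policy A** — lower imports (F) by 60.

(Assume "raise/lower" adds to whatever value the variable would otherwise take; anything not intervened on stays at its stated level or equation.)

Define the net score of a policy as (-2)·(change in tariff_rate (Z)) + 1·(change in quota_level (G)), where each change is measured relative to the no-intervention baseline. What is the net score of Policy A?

Baseline:
  F = 125
  J = 266 − 2·125 = 16
  Z = 60 + 2·16 = 92
  G = 173 + 5·125 + 2·16 + 92 = 922
Policy A (F − 60):
  F = 125 − 60 = 65
  J = 266 − 2·65 = 136
  Z = 60 + 2·136 = 332
  G = 173 + 5·65 + 2·136 + 332 = 1102
ΔZ = 332 − 92 = 240; ΔG = 1102 − 922 = 180
Score = (-2)·240 + 1·180 = -300

-300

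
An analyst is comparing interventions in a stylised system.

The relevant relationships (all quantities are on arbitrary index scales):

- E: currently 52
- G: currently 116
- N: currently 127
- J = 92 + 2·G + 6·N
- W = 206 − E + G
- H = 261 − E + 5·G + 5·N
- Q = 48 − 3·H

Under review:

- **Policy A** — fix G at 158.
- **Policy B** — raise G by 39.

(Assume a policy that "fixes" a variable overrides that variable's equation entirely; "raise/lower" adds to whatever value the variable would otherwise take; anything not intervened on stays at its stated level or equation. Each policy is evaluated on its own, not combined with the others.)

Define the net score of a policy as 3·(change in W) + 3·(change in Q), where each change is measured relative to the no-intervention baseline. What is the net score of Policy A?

Baseline:
  E = 52
  G = 116
  N = 127
  W = 206 − 52 + 116 = 270
  H = 261 − 52 + 5·116 + 5·127 = 1424
  Q = 48 − 3·1424 = -4224
Policy A (G := 158):
  E = 52
  G = 158
  N = 127
  W = 206 − 52 + 158 = 312
  H = 261 − 52 + 5·158 + 5·127 = 1634
  Q = 48 − 3·1634 = -4854
ΔW = 312 − 270 = 42; ΔQ = -4854 − (-4224) = -630
Score = 3·42 + 3·(-630) = -1764

-1764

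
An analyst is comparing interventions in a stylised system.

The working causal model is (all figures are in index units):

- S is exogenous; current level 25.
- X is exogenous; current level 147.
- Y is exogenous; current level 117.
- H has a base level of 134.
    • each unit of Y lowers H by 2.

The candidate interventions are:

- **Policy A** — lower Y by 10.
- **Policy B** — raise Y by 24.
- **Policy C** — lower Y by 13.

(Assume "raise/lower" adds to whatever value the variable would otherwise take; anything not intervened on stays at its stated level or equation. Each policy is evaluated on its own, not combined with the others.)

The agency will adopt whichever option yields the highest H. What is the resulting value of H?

Policy A (Y − 10):
  Y = 117 − 10 = 107
  H = 134 − 2·107 = -80
Policy B (Y + 24):
  Y = 117 + 24 = 141
  H = 134 − 2·141 = -148
Policy C (Y − 13):
  Y = 117 − 13 = 104
  H = 134 − 2·104 = -74
Comparing — Policy A: H=-80, Policy B: H=-148, Policy C: H=-74. Highest is -74 (Policy C).

-74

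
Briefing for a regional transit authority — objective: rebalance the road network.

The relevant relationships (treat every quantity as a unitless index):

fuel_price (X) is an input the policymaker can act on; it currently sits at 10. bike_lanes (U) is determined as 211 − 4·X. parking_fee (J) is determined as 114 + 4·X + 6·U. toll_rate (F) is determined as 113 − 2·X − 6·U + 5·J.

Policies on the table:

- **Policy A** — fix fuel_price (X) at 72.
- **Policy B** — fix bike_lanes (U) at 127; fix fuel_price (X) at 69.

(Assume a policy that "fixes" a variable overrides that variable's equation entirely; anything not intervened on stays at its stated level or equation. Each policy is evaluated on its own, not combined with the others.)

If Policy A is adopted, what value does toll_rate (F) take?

131

Policy A (X := 72):
  X = 72
  U = 211 − 4·72 = -77
  J = 114 + 4·72 + 6·(-77) = -60
  F = 113 − 2·72 − 6·(-77) + 5·(-60) = 131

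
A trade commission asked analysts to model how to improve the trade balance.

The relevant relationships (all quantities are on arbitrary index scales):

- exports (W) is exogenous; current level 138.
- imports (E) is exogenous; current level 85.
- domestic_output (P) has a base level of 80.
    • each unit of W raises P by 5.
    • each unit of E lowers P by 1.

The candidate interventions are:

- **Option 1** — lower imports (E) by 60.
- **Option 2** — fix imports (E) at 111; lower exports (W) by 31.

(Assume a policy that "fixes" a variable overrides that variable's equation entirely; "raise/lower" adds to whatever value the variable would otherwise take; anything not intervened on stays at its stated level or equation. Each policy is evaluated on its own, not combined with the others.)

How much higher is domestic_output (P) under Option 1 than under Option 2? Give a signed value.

241

Option 1 (E − 60):
  W = 138
  E = 85 − 60 = 25
  P = 80 + 5·138 − 25 = 745
Option 2 (E := 111, W − 31):
  W = 138 − 31 = 107
  E = 111
  P = 80 + 5·107 − 111 = 504
P: 745 − 504 = 241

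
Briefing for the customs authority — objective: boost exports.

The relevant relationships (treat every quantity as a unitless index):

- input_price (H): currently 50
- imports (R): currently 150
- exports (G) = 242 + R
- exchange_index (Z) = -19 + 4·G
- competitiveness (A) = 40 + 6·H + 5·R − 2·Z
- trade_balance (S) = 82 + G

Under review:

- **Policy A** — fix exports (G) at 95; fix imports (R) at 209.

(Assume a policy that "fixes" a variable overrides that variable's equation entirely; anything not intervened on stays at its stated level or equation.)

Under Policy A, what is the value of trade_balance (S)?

177

Policy A (G := 95, R := 209):
  R = 209
  G = 95
  S = 82 + 95 = 177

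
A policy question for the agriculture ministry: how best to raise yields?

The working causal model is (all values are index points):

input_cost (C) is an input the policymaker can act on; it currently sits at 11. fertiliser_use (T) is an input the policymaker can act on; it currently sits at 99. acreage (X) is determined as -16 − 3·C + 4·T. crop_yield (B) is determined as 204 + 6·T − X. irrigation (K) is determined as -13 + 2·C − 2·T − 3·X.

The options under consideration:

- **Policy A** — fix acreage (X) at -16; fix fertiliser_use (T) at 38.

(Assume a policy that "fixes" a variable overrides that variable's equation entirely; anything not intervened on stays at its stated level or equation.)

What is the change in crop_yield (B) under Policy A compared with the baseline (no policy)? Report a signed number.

Baseline:
  C = 11
  T = 99
  X = -16 − 3·11 + 4·99 = 347
  B = 204 + 6·99 − 347 = 451
Policy A (X := -16, T := 38):
  C = 11
  T = 38
  X = -16
  B = 204 + 6·38 − (-16) = 448
Change in B: 448 − 451 = -3

-3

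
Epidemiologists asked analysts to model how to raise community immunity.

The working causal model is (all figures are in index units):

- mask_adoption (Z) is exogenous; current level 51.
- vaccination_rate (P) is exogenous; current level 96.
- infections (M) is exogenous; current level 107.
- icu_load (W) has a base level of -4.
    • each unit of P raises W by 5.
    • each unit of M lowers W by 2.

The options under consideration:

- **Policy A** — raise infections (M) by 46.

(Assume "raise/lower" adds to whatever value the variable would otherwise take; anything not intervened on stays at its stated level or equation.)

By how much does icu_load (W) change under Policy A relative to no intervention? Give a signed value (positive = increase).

-92

Baseline:
  P = 96
  M = 107
  W = -4 + 5·96 − 2·107 = 262
Policy A (M + 46):
  P = 96
  M = 107 + 46 = 153
  W = -4 + 5·96 − 2·153 = 170
Change in W: 170 − 262 = -92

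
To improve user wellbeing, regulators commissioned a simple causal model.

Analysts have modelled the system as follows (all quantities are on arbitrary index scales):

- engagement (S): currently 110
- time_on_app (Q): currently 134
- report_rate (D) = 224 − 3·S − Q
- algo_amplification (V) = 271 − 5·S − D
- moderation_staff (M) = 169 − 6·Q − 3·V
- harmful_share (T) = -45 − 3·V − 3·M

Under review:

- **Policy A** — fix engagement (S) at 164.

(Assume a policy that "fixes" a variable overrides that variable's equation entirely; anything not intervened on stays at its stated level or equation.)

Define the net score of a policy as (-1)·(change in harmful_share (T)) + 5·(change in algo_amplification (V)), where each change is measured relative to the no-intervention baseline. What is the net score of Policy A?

108

Baseline:
  S = 110
  Q = 134
  D = 224 − 3·110 − 134 = -240
  V = 271 − 5·110 − (-240) = -39
  M = 169 − 6·134 − 3·(-39) = -518
  T = -45 − 3·(-39) − 3·(-518) = 1626
Policy A (S := 164):
  S = 164
  Q = 134
  D = 224 − 3·164 − 134 = -402
  V = 271 − 5·164 − (-402) = -147
  M = 169 − 6·134 − 3·(-147) = -194
  T = -45 − 3·(-147) − 3·(-194) = 978
ΔT = 978 − 1626 = -648; ΔV = -147 − (-39) = -108
Score = (-1)·(-648) + 5·(-108) = 108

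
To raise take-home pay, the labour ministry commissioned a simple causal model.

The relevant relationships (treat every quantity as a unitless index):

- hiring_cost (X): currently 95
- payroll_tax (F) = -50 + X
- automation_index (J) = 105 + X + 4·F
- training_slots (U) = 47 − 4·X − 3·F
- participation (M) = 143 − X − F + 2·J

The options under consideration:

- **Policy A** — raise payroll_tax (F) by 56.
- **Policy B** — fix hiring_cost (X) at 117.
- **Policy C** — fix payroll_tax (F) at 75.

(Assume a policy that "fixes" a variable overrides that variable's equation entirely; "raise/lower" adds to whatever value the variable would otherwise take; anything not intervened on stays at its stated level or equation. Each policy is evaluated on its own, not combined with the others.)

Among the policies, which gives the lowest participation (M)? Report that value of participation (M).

939

Policy A (F + 56):
  X = 95
  F = -50 + 95 (+56 from intervention) = 101
  J = 105 + 95 + 4·101 = 604
  M = 143 − 95 − 101 + 2·604 = 1155
Policy B (X := 117):
  X = 117
  F = -50 + 117 = 67
  J = 105 + 117 + 4·67 = 490
  M = 143 − 117 − 67 + 2·490 = 939
Policy C (F := 75):
  X = 95
  F = 75
  J = 105 + 95 + 4·75 = 500
  M = 143 − 95 − 75 + 2·500 = 973
Comparing — Policy A: M=1155, Policy B: M=939, Policy C: M=973. Lowest is 939 (Policy B).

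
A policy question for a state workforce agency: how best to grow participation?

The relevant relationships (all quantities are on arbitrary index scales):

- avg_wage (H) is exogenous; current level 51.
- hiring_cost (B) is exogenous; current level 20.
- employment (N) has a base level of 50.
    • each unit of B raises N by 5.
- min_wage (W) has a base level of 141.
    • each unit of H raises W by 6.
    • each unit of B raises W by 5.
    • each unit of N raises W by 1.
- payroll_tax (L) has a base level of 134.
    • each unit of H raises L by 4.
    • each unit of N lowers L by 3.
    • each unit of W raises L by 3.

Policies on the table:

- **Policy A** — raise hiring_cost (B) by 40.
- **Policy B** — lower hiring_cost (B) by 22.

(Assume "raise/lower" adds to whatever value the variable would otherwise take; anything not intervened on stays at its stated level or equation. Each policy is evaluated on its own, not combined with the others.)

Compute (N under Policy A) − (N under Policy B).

310

Policy A (B + 40):
  B = 20 + 40 = 60
  N = 50 + 5·60 = 350
Policy B (B − 22):
  B = 20 − 22 = -2
  N = 50 + 5·(-2) = 40
N: 350 − 40 = 310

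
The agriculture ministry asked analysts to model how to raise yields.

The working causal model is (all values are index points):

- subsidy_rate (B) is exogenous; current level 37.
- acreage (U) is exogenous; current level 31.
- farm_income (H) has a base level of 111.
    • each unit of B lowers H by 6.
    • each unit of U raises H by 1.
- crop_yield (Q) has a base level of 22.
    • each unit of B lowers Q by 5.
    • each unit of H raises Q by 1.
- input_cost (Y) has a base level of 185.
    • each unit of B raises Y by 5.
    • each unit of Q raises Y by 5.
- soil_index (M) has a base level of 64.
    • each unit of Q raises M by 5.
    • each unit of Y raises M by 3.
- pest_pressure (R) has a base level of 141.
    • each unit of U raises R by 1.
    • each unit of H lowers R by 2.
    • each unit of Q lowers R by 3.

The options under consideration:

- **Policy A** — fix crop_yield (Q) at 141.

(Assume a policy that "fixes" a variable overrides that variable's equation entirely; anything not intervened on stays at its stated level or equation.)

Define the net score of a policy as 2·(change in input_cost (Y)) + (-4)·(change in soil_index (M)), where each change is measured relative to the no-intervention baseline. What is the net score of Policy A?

Baseline:
  B = 37
  U = 31
  H = 111 − 6·37 + 31 = -80
  Q = 22 − 5·37 + (-80) = -243
  Y = 185 + 5·37 + 5·(-243) = -845
  M = 64 + 5·(-243) + 3·(-845) = -3686
Policy A (Q := 141):
  B = 37
  U = 31
  H = 111 − 6·37 + 31 = -80
  Q = 141
  Y = 185 + 5·37 + 5·141 = 1075
  M = 64 + 5·141 + 3·1075 = 3994
ΔY = 1075 − (-845) = 1920; ΔM = 3994 − (-3686) = 7680
Score = 2·1920 + (-4)·7680 = -26880

-26880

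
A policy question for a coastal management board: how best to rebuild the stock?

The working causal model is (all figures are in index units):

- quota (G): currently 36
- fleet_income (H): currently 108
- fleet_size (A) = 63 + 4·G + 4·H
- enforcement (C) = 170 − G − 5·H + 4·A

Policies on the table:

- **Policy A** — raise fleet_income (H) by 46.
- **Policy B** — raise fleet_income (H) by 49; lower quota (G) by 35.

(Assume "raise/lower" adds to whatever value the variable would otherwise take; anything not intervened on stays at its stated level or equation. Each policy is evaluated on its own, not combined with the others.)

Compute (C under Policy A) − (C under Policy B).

Policy A (H + 46):
  G = 36
  H = 108 + 46 = 154
  A = 63 + 4·36 + 4·154 = 823
  C = 170 − 36 − 5·154 + 4·823 = 2656
Policy B (H + 49, G − 35):
  G = 36 − 35 = 1
  H = 108 + 49 = 157
  A = 63 + 4·1 + 4·157 = 695
  C = 170 − 1 − 5·157 + 4·695 = 2164
C: 2656 − 2164 = 492

492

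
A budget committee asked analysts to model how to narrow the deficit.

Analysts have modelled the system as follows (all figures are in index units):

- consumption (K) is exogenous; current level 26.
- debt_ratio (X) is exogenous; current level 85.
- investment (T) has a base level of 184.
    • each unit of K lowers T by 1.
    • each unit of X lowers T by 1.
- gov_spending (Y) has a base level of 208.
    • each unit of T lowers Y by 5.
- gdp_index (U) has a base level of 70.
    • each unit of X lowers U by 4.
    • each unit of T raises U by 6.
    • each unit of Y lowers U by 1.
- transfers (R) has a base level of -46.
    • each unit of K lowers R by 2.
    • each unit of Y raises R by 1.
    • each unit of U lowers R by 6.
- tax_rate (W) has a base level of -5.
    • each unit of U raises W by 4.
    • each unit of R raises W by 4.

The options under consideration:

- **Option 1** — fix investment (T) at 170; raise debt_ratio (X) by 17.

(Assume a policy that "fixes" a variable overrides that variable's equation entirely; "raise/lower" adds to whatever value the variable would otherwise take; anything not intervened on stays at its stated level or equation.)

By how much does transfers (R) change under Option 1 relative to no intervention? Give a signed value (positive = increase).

Baseline:
  K = 26
  X = 85
  T = 184 − 26 − 85 = 73
  Y = 208 − 5·73 = -157
  U = 70 − 4·85 + 6·73 − (-157) = 325
  R = -46 − 2·26 + (-157) − 6·325 = -2205
Option 1 (T := 170, X + 17):
  K = 26
  X = 85 + 17 = 102
  T = 170
  Y = 208 − 5·170 = -642
  U = 70 − 4·102 + 6·170 − (-642) = 1324
  R = -46 − 2·26 + (-642) − 6·1324 = -8684
Change in R: -8684 − (-2205) = -6479

-6479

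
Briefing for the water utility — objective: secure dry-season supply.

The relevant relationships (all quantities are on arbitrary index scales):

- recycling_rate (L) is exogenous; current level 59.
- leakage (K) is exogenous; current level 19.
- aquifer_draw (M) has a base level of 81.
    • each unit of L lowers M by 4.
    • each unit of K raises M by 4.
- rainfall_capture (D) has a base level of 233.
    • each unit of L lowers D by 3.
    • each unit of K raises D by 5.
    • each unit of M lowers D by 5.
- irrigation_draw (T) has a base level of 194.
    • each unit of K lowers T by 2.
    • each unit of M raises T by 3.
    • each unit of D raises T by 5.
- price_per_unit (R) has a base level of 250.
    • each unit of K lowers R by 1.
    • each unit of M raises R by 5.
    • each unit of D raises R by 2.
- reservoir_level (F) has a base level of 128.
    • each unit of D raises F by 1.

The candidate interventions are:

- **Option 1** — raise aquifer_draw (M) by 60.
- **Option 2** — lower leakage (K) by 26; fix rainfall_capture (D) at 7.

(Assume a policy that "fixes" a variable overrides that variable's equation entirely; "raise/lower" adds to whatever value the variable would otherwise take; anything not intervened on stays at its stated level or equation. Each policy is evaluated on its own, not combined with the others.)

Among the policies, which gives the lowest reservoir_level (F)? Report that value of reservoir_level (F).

135

Option 1 (M + 60):
  L = 59
  K = 19
  M = 81 − 4·59 + 4·19 (+60 from intervention) = -19
  D = 233 − 3·59 + 5·19 − 5·(-19) = 246
  F = 128 + 246 = 374
Option 2 (K − 26, D := 7):
  L = 59
  K = 19 − 26 = -7
  M = 81 − 4·59 + 4·(-7) = -183
  D = 7
  F = 128 + 7 = 135
Comparing — Option 1: F=374, Option 2: F=135. Lowest is 135 (Option 2).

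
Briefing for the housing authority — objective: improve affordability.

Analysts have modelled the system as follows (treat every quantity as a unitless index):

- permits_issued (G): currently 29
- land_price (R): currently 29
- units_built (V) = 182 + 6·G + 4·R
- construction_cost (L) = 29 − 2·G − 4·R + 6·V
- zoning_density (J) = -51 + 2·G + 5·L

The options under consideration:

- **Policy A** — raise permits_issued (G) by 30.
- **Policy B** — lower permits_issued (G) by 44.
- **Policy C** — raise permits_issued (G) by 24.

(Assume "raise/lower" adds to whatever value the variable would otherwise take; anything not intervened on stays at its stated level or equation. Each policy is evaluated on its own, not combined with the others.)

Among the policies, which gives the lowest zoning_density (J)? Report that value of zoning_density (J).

5874

Policy A (G + 30):
  G = 29 + 30 = 59
  R = 29
  V = 182 + 6·59 + 4·29 = 652
  L = 29 − 2·59 − 4·29 + 6·652 = 3707
  J = -51 + 2·59 + 5·3707 = 18602
Policy B (G − 44):
  G = 29 − 44 = -15
  R = 29
  V = 182 + 6·(-15) + 4·29 = 208
  L = 29 − 2·(-15) − 4·29 + 6·208 = 1191
  J = -51 + 2·(-15) + 5·1191 = 5874
Policy C (G + 24):
  G = 29 + 24 = 53
  R = 29
  V = 182 + 6·53 + 4·29 = 616
  L = 29 − 2·53 − 4·29 + 6·616 = 3503
  J = -51 + 2·53 + 5·3503 = 17570
Comparing — Policy A: J=18602, Policy B: J=5874, Policy C: J=17570. Lowest is 5874 (Policy B).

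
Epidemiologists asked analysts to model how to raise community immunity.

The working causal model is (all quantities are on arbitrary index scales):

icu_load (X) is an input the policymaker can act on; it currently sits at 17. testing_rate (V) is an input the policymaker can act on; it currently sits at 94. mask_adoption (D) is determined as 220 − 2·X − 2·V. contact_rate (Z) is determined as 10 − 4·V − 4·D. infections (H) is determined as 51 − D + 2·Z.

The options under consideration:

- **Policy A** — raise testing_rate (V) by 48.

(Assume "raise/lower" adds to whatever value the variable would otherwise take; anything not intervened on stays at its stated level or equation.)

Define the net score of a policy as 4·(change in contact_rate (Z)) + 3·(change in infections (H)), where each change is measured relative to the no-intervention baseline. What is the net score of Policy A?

2208

Baseline:
  X = 17
  V = 94
  D = 220 − 2·17 − 2·94 = -2
  Z = 10 − 4·94 − 4·(-2) = -358
  H = 51 − (-2) + 2·(-358) = -663
Policy A (V + 48):
  X = 17
  V = 94 + 48 = 142
  D = 220 − 2·17 − 2·142 = -98
  Z = 10 − 4·142 − 4·(-98) = -166
  H = 51 − (-98) + 2·(-166) = -183
ΔZ = -166 − (-358) = 192; ΔH = -183 − (-663) = 480
Score = 4·192 + 3·480 = 2208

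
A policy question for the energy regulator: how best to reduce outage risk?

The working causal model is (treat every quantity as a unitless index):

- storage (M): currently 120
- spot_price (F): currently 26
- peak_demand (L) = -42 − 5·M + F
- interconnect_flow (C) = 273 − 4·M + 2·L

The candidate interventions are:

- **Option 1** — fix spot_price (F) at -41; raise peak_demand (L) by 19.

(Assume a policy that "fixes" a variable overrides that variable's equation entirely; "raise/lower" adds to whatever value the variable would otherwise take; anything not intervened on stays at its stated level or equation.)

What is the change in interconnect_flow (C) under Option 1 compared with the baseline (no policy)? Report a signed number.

Baseline:
  M = 120
  F = 26
  L = -42 − 5·120 + 26 = -616
  C = 273 − 4·120 + 2·(-616) = -1439
Option 1 (F := -41, L + 19):
  M = 120
  F = -41
  L = -42 − 5·120 + (-41) (+19 from intervention) = -664
  C = 273 − 4·120 + 2·(-664) = -1535
Change in C: -1535 − (-1439) = -96

-96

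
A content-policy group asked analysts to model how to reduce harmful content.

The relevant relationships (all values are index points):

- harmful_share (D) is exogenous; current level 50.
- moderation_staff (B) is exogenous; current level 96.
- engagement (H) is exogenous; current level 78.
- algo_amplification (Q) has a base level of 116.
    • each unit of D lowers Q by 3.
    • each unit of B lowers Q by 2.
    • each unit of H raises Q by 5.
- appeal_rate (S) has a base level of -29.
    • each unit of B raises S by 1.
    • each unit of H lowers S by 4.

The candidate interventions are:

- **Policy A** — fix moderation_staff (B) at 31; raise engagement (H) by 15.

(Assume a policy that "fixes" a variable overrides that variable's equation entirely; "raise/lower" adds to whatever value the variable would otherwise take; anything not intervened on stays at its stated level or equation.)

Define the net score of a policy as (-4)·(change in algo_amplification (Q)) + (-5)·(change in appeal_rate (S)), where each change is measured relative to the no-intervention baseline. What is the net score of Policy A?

-195

Baseline:
  D = 50
  B = 96
  H = 78
  Q = 116 − 3·50 − 2·96 + 5·78 = 164
  S = -29 + 96 − 4·78 = -245
Policy A (B := 31, H + 15):
  D = 50
  B = 31
  H = 78 + 15 = 93
  Q = 116 − 3·50 − 2·31 + 5·93 = 369
  S = -29 + 31 − 4·93 = -370
ΔQ = 369 − 164 = 205; ΔS = -370 − (-245) = -125
Score = (-4)·205 + (-5)·(-125) = -195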